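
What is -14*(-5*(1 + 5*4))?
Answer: 1470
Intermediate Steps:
-14*(-5*(1 + 5*4)) = -14*(-5*(1 + 20)) = -14*(-5*21) = -(-1470) = -14*(-105) = 1470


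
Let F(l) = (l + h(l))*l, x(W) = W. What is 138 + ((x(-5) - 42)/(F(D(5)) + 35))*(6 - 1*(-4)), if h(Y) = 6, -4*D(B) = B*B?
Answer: 14642/117 ≈ 125.15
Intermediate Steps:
D(B) = -B²/4 (D(B) = -B*B/4 = -B²/4)
F(l) = l*(6 + l) (F(l) = (l + 6)*l = (6 + l)*l = l*(6 + l))
138 + ((x(-5) - 42)/(F(D(5)) + 35))*(6 - 1*(-4)) = 138 + ((-5 - 42)/((-¼*5²)*(6 - ¼*5²) + 35))*(6 - 1*(-4)) = 138 + (-47/((-¼*25)*(6 - ¼*25) + 35))*(6 + 4) = 138 - 47/(-25*(6 - 25/4)/4 + 35)*10 = 138 - 47/(-25/4*(-¼) + 35)*10 = 138 - 47/(25/16 + 35)*10 = 138 - 47/585/16*10 = 138 - 47*16/585*10 = 138 - 752/585*10 = 138 - 1504/117 = 14642/117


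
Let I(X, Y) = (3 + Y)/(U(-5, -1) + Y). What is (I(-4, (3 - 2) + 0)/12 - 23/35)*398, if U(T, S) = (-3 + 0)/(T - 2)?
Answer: -17711/105 ≈ -168.68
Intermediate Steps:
U(T, S) = -3/(-2 + T)
I(X, Y) = (3 + Y)/(3/7 + Y) (I(X, Y) = (3 + Y)/(-3/(-2 - 5) + Y) = (3 + Y)/(-3/(-7) + Y) = (3 + Y)/(-3*(-⅐) + Y) = (3 + Y)/(3/7 + Y))
(I(-4, (3 - 2) + 0)/12 - 23/35)*398 = ((7*(3 + ((3 - 2) + 0))/(3 + 7*((3 - 2) + 0)))/12 - 23/35)*398 = ((7*(3 + (1 + 0))/(3 + 7*(1 + 0)))*(1/12) - 23*1/35)*398 = ((7*(3 + 1)/(3 + 7*1))*(1/12) - 23/35)*398 = ((7*4/(3 + 7))*(1/12) - 23/35)*398 = ((7*4/10)*(1/12) - 23/35)*398 = ((7*(⅒)*4)*(1/12) - 23/35)*398 = ((14/5)*(1/12) - 23/35)*398 = (7/30 - 23/35)*398 = -89/210*398 = -17711/105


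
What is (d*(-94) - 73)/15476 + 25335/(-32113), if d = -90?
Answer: -122752729/496980788 ≈ -0.24700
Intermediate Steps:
(d*(-94) - 73)/15476 + 25335/(-32113) = (-90*(-94) - 73)/15476 + 25335/(-32113) = (8460 - 73)*(1/15476) + 25335*(-1/32113) = 8387*(1/15476) - 25335/32113 = 8387/15476 - 25335/32113 = -122752729/496980788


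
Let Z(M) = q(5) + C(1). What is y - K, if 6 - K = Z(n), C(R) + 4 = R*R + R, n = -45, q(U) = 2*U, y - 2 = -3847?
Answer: -3843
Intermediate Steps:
y = -3845 (y = 2 - 3847 = -3845)
C(R) = -4 + R + R**2 (C(R) = -4 + (R*R + R) = -4 + (R**2 + R) = -4 + (R + R**2) = -4 + R + R**2)
Z(M) = 8 (Z(M) = 2*5 + (-4 + 1 + 1**2) = 10 + (-4 + 1 + 1) = 10 - 2 = 8)
K = -2 (K = 6 - 1*8 = 6 - 8 = -2)
y - K = -3845 - 1*(-2) = -3845 + 2 = -3843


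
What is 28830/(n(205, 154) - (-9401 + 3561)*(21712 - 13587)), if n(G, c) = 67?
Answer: 9610/15816689 ≈ 0.00060759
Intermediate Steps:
28830/(n(205, 154) - (-9401 + 3561)*(21712 - 13587)) = 28830/(67 - (-9401 + 3561)*(21712 - 13587)) = 28830/(67 - (-5840)*8125) = 28830/(67 - 1*(-47450000)) = 28830/(67 + 47450000) = 28830/47450067 = 28830*(1/47450067) = 9610/15816689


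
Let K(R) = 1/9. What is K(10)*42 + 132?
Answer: 410/3 ≈ 136.67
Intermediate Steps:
K(R) = 1/9
K(10)*42 + 132 = (1/9)*42 + 132 = 14/3 + 132 = 410/3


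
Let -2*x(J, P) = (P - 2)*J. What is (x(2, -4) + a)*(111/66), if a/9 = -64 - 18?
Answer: -13542/11 ≈ -1231.1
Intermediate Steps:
a = -738 (a = 9*(-64 - 18) = 9*(-82) = -738)
x(J, P) = -J*(-2 + P)/2 (x(J, P) = -(P - 2)*J/2 = -(-2 + P)*J/2 = -J*(-2 + P)/2)
(x(2, -4) + a)*(111/66) = ((½)*2*(2 - 1*(-4)) - 738)*(111/66) = ((½)*2*(2 + 4) - 738)*(111*(1/66)) = ((½)*2*6 - 738)*(37/22) = (6 - 738)*(37/22) = -732*37/22 = -13542/11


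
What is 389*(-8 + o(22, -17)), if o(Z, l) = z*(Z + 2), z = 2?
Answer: 15560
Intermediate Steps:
o(Z, l) = 4 + 2*Z (o(Z, l) = 2*(Z + 2) = 2*(2 + Z) = 4 + 2*Z)
389*(-8 + o(22, -17)) = 389*(-8 + (4 + 2*22)) = 389*(-8 + (4 + 44)) = 389*(-8 + 48) = 389*40 = 15560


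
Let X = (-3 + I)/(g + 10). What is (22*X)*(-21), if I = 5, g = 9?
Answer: -924/19 ≈ -48.632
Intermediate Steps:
X = 2/19 (X = (-3 + 5)/(9 + 10) = 2/19 ≈ 0.10526)
(22*X)*(-21) = (22*(2/19))*(-21) = (44/19)*(-21) = -924/19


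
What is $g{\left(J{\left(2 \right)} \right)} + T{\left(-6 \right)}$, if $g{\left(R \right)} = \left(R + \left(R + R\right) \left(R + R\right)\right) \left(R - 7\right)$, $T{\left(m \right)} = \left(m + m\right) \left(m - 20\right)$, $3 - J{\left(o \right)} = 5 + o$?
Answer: $-348$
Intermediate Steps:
$J{\left(o \right)} = -2 - o$ ($J{\left(o \right)} = 3 - \left(5 + o\right) = -2 - o$)
$T{\left(m \right)} = 2 m \left(-20 + m\right)$
$g{\left(R \right)} = \left(-7 + R\right) \left(R + 4 R^{2}\right)$ ($g{\left(R \right)} = \left(R + 2 R 2 R\right) \left(-7 + R\right) = \left(R + 4 R^{2}\right) \left(-7 + R\right) = \left(-7 + R\right) \left(R + 4 R^{2}\right)$)
$g{\left(J{\left(2 \right)} \right)} + T{\left(-6 \right)} = \left(-2 - 2\right) \left(-7 - 27 \left(-2 - 2\right) + 4 \left(-2 - 2\right)^{2}\right) + 2 \left(-6\right) \left(-20 - 6\right) = \left(-2 - 2\right) \left(-7 - 27 \left(-2 - 2\right) + 4 \left(-2 - 2\right)^{2}\right) + 2 \left(-6\right) \left(-26\right) = - 4 \left(-7 - -108 + 4 \left(-4\right)^{2}\right) + 312 = - 4 \left(-7 + 108 + 4 \cdot 16\right) + 312 = - 4 \left(-7 + 108 + 64\right) + 312 = \left(-4\right) 165 + 312 = -660 + 312 = -348$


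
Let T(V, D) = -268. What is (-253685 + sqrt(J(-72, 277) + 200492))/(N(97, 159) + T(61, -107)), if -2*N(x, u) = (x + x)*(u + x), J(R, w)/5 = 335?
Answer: 50737/5020 - 3*sqrt(22463)/25100 ≈ 10.089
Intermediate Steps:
J(R, w) = 1675 (J(R, w) = 5*335 = 1675)
N(x, u) = -x*(u + x) (N(x, u) = -(x + x)*(u + x)/2 = -2*x*(u + x)/2 = -x*(u + x))
(-253685 + sqrt(J(-72, 277) + 200492))/(N(97, 159) + T(61, -107)) = (-253685 + sqrt(1675 + 200492))/(-1*97*(159 + 97) - 268) = (-253685 + sqrt(202167))/(-1*97*256 - 268) = (-253685 + 3*sqrt(22463))/(-24832 - 268) = (-253685 + 3*sqrt(22463))/(-25100) = (-253685 + 3*sqrt(22463))*(-1/25100) = 50737/5020 - 3*sqrt(22463)/25100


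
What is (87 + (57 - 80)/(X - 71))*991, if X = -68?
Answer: 12006956/139 ≈ 86381.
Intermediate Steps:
(87 + (57 - 80)/(X - 71))*991 = (87 + (57 - 80)/(-68 - 71))*991 = (87 - 23/(-139))*991 = (87 - 23*(-1/139))*991 = (87 + 23/139)*991 = (12116/139)*991 = 12006956/139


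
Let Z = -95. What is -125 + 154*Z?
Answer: -14755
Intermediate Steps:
-125 + 154*Z = -125 + 154*(-95) = -125 - 14630 = -14755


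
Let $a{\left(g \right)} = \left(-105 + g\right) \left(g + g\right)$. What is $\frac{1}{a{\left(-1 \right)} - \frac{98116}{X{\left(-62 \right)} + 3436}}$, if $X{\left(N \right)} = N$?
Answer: $\frac{1687}{308586} \approx 0.0054669$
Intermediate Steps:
$a{\left(g \right)} = 2 g \left(-105 + g\right)$ ($a{\left(g \right)} = \left(-105 + g\right) 2 g = 2 g \left(-105 + g\right)$)
$\frac{1}{a{\left(-1 \right)} - \frac{98116}{X{\left(-62 \right)} + 3436}} = \frac{1}{2 \left(-1\right) \left(-105 - 1\right) - \frac{98116}{-62 + 3436}} = \frac{1}{2 \left(-1\right) \left(-106\right) - \frac{98116}{3374}} = \frac{1}{212 - \frac{49058}{1687}} = \frac{1}{\frac{308586}{1687}} = \frac{1687}{308586}$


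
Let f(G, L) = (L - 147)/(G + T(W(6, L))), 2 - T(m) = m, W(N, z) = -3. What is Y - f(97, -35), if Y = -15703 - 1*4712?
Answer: -1041074/51 ≈ -20413.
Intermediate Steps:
T(m) = 2 - m
f(G, L) = (-147 + L)/(5 + G) (f(G, L) = (L - 147)/(G + (2 - 1*(-3))) = (-147 + L)/(G + (2 + 3)) = (-147 + L)/(G + 5) = (-147 + L)/(5 + G))
Y = -20415 (Y = -15703 - 4712 = -20415)
Y - f(97, -35) = -20415 - (-147 - 35)/(5 + 97) = -20415 - (-182)/102 = -20415 - 1*(-91/51) = -20415 + 91/51 = -1041074/51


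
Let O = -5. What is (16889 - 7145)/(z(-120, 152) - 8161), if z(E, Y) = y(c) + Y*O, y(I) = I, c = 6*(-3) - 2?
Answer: -9744/8941 ≈ -1.0898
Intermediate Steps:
c = -20 (c = -18 - 2 = -20)
z(E, Y) = -20 - 5*Y (z(E, Y) = -20 + Y*(-5) = -20 - 5*Y)
(16889 - 7145)/(z(-120, 152) - 8161) = (16889 - 7145)/((-20 - 5*152) - 8161) = 9744/((-20 - 760) - 8161) = 9744/(-780 - 8161) = 9744/(-8941) = 9744*(-1/8941) = -9744/8941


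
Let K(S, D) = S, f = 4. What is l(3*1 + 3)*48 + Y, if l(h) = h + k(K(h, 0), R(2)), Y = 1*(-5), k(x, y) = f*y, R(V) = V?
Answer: 667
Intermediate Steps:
k(x, y) = 4*y
Y = -5
l(h) = 8 + h (l(h) = h + 4*2 = h + 8 = 8 + h)
l(3*1 + 3)*48 + Y = (8 + (3*1 + 3))*48 - 5 = (8 + (3 + 3))*48 - 5 = (8 + 6)*48 - 5 = 14*48 - 5 = 672 - 5 = 667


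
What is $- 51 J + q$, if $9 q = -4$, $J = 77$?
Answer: $- \frac{35347}{9} \approx -3927.4$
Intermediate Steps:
$q = - \frac{4}{9}$ ($q = \frac{1}{9} \left(-4\right) = - \frac{4}{9} \approx -0.44444$)
$- 51 J + q = \left(-51\right) 77 - \frac{4}{9} = -3927 - \frac{4}{9} = - \frac{35347}{9}$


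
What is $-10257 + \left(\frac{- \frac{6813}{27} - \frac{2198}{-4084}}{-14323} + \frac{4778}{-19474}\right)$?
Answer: $- \frac{8763269219431715}{854350650426} \approx -10257.0$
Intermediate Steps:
$-10257 + \left(\frac{- \frac{6813}{27} - \frac{2198}{-4084}}{-14323} + \frac{4778}{-19474}\right) = -10257 + \left(\left(\left(-6813\right) \frac{1}{27} - - \frac{1099}{2042}\right) \left(- \frac{1}{14323}\right) + 4778 \left(- \frac{1}{19474}\right)\right) = -10257 - \left(\frac{2389}{9737} - \left(- \frac{757}{3} + \frac{1099}{2042}\right) \left(- \frac{1}{14323}\right)\right) = -10257 - \frac{194598012233}{854350650426} = - \frac{8763269219431715}{854350650426}$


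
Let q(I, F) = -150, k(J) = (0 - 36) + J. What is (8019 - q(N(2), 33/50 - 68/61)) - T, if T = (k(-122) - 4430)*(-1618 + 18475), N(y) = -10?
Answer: 77348085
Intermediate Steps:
k(J) = -36 + J
T = -77339916 (T = ((-36 - 122) - 4430)*(-1618 + 18475) = (-158 - 4430)*16857 = -4588*16857 = -77339916)
(8019 - q(N(2), 33/50 - 68/61)) - T = (8019 - 1*(-150)) - 1*(-77339916) = (8019 + 150) + 77339916 = 8169 + 77339916 = 77348085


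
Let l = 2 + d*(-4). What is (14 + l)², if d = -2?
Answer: 576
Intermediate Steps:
l = 10 (l = 2 - 2*(-4) = 2 + 8 = 10)
(14 + l)² = (14 + 10)² = 24² = 576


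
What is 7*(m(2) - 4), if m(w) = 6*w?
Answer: 56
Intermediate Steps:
7*(m(2) - 4) = 7*(6*2 - 4) = 7*(12 - 4) = 7*8 = 56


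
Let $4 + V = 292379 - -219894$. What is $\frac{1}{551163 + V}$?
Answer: $\frac{1}{1063432} \approx 9.4035 \cdot 10^{-7}$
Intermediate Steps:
$V = 512269$ ($V = -4 + \left(292379 - -219894\right) = -4 + \left(292379 + 219894\right) = -4 + 512273 = 512269$)
$\frac{1}{551163 + V} = \frac{1}{551163 + 512269} = \frac{1}{1063432}$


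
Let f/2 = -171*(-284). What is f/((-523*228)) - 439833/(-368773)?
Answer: 72935361/192868279 ≈ 0.37816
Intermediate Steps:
f = 97128 (f = 2*(-171*(-284)) = 2*48564 = 97128)
f/((-523*228)) - 439833/(-368773) = 97128/((-523*228)) - 439833/(-368773) = 97128/(-119244) - 439833*(-1/368773) = 97128*(-1/119244) + 439833/368773 = -426/523 + 439833/368773 = 72935361/192868279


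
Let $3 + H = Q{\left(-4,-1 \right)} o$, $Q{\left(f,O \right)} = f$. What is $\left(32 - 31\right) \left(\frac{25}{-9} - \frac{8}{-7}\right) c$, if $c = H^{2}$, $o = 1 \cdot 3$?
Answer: $- \frac{2575}{7} \approx -367.86$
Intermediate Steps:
$o = 3$
$H = -15$ ($H = -3 - 12 = -15$)
$c = 225$ ($c = \left(-15\right)^{2} = 225$)
$\left(32 - 31\right) \left(\frac{25}{-9} - \frac{8}{-7}\right) c = \left(32 - 31\right) \left(\frac{25}{-9} - \frac{8}{-7}\right) 225 = 1 \left(25 \left(- \frac{1}{9}\right) - - \frac{8}{7}\right) 225 = 1 \left(- \frac{25}{9} + \frac{8}{7}\right) 225 = 1 \left(- \frac{103}{63}\right) 225 = \left(- \frac{103}{63}\right) 225 = - \frac{2575}{7}$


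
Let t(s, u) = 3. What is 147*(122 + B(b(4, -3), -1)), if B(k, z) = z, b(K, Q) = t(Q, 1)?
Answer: 17787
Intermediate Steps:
b(K, Q) = 3
147*(122 + B(b(4, -3), -1)) = 147*(122 - 1) = 147*121 = 17787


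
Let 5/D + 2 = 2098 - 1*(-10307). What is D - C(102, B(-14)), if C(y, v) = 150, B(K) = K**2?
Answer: -1860445/12403 ≈ -150.00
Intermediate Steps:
D = 5/12403 (D = 5/(-2 + (2098 - 1*(-10307))) = 5/(-2 + (2098 + 10307)) = 5/(-2 + 12405) = 5/12403 ≈ 0.00040313)
D - C(102, B(-14)) = 5/12403 - 1*150 = 5/12403 - 150 = -1860445/12403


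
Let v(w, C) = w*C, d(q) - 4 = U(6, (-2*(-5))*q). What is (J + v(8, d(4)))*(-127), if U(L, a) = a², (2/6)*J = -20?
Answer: -1622044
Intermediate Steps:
J = -60 (J = 3*(-20) = -60)
d(q) = 4 + 100*q² (d(q) = 4 + ((-2*(-5))*q)² = 4 + (10*q)² = 4 + 100*q²)
v(w, C) = C*w
(J + v(8, d(4)))*(-127) = (-60 + (4 + 100*4²)*8)*(-127) = (-60 + (4 + 100*16)*8)*(-127) = (-60 + (4 + 1600)*8)*(-127) = (-60 + 1604*8)*(-127) = (-60 + 12832)*(-127) = 12772*(-127) = -1622044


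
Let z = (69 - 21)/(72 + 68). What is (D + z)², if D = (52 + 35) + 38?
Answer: 19245769/1225 ≈ 15711.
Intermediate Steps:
D = 125 (D = 87 + 38 = 125)
z = 12/35 (z = 48/140 = 48*(1/140) = 12/35 ≈ 0.34286)
(D + z)² = (125 + 12/35)² = (4387/35)² = 19245769/1225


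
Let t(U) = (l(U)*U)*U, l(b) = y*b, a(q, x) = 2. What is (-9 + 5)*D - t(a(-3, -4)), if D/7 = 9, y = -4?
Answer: -220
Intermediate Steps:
D = 63 (D = 7*9 = 63)
l(b) = -4*b
t(U) = -4*U**3 (t(U) = ((-4*U)*U)*U = (-4*U**2)*U = -4*U**3)
(-9 + 5)*D - t(a(-3, -4)) = (-9 + 5)*63 - (-4)*2**3 = -4*63 - (-4)*8 = -252 - 1*(-32) = -252 + 32 = -220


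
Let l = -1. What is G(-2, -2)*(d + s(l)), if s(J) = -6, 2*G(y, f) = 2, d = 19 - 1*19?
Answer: -6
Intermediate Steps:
d = 0 (d = 19 - 19 = 0)
G(y, f) = 1 (G(y, f) = (1/2)*2 = 1)
G(-2, -2)*(d + s(l)) = 1*(0 - 6) = 1*(-6) = -6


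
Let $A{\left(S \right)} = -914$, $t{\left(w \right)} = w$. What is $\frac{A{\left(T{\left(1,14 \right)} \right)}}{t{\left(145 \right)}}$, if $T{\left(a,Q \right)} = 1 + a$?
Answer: $- \frac{914}{145} \approx -6.3035$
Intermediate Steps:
$\frac{A{\left(T{\left(1,14 \right)} \right)}}{t{\left(145 \right)}} = - \frac{914}{145}$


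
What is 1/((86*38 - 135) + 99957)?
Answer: 1/103090 ≈ 9.7003e-6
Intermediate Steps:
1/((86*38 - 135) + 99957) = 1/((3268 - 135) + 99957) = 1/(3133 + 99957) = 1/103090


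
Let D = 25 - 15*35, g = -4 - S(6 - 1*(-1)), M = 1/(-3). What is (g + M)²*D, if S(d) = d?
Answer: -578000/9 ≈ -64222.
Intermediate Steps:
M = -⅓ ≈ -0.33333
g = -11 (g = -4 - (6 - 1*(-1)) = -4 - (6 + 1) = -4 - 1*7 = -4 - 7 = -11)
D = -500 (D = 25 - 525 = -500)
(g + M)²*D = (-11 - ⅓)²*(-500) = (-34/3)²*(-500) = (1156/9)*(-500) = -578000/9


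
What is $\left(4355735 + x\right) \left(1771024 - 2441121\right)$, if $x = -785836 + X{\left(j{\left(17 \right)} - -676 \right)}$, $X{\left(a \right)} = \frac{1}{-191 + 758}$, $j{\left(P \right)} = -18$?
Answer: $- \frac{1356365272655198}{567} \approx -2.3922 \cdot 10^{12}$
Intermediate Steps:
$X{\left(a \right)} = \frac{1}{567}$
$x = - \frac{445569011}{567}$ ($x = -785836 + \frac{1}{567} = - \frac{445569011}{567} \approx -7.8584 \cdot 10^{5}$)
$\left(4355735 + x\right) \left(1771024 - 2441121\right) = \left(4355735 - \frac{445569011}{567}\right) \left(1771024 - 2441121\right) = \frac{2024132734}{567} \left(-670097\right) = - \frac{1356365272655198}{567}$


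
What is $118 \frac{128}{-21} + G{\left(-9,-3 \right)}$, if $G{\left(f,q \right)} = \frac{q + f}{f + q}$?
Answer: $- \frac{15083}{21} \approx -718.24$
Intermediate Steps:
$G{\left(f,q \right)} = 1$ ($G{\left(f,q \right)} = \frac{f + q}{f + q} = 1$)
$118 \frac{128}{-21} + G{\left(-9,-3 \right)} = 118 \frac{128}{-21} + 1 = 118 \cdot 128 \left(- \frac{1}{21}\right) + 1 = 118 \left(- \frac{128}{21}\right) + 1 = - \frac{15104}{21} + 1 = - \frac{15083}{21}$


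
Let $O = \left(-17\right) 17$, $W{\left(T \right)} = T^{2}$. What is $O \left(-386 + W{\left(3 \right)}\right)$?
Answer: $108953$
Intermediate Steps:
$O = -289$
$O \left(-386 + W{\left(3 \right)}\right) = - 289 \left(-386 + 3^{2}\right) = - 289 \left(-386 + 9\right) = \left(-289\right) \left(-377\right) = 108953$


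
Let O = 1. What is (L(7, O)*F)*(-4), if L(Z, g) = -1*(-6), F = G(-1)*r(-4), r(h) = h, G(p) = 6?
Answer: 576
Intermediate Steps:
F = -24 (F = 6*(-4) = -24)
L(Z, g) = 6
(L(7, O)*F)*(-4) = (6*(-24))*(-4) = -144*(-4) = 576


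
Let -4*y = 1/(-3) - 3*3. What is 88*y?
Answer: 616/3 ≈ 205.33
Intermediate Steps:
y = 7/3 (y = -(1/(-3) - 3*3)/4 = -(-⅓ - 9)/4 = -¼*(-28/3) = 7/3 ≈ 2.3333)
88*y = 88*(7/3) = 616/3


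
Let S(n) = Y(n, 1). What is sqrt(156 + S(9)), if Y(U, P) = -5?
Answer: sqrt(151) ≈ 12.288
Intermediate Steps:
S(n) = -5
sqrt(156 + S(9)) = sqrt(156 - 5) = sqrt(151)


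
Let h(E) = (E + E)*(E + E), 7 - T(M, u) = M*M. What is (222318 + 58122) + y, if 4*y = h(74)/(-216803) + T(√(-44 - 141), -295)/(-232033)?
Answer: 14107659256920308/50305450499 ≈ 2.8044e+5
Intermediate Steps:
T(M, u) = 7 - M² (T(M, u) = 7 - M*M = 7 - M²)
h(E) = 4*E² (h(E) = (2*E)*(2*E) = 4*E²)
y = -1281019252/50305450499 (y = ((4*74²)/(-216803) + (7 - (√(-44 - 141))²)/(-232033))/4 = ((4*5476)*(-1/216803) + (7 - (√(-185))²)*(-1/232033))/4 = (21904*(-1/216803) + (7 - (I*√185)²)*(-1/232033))/4 = (-21904/216803 + (7 - 1*(-185))*(-1/232033))/4 = (-21904/216803 + (7 + 185)*(-1/232033))/4 = (-21904/216803 + 192*(-1/232033))/4 = (-21904/216803 - 192/232033)/4 = (¼)*(-5124077008/50305450499) = -1281019252/50305450499 ≈ -0.025465)
(222318 + 58122) + y = (222318 + 58122) - 1281019252/50305450499 = 280440 - 1281019252/50305450499 = 14107659256920308/50305450499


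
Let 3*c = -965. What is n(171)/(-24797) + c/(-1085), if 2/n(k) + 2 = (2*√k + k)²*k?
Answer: 114123074226457276727/384943633812233229111 + 701784*√19/591311265456579461 ≈ 0.29647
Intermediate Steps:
c = -965/3 (c = (⅓)*(-965) = -965/3 ≈ -321.67)
n(k) = 2/(-2 + k*(k + 2*√k)²) (n(k) = 2/(-2 + (2*√k + k)²*k) = 2/(-2 + (k + 2*√k)²*k) = 2/(-2 + k*(k + 2*√k)²))
n(171)/(-24797) + c/(-1085) = (2/(-2 + 171*(171 + 2*√171)²))/(-24797) - 965/3/(-1085) = (2/(-2 + 171*(171 + 2*(3*√19))²))*(-1/24797) - 965/3*(-1/1085) = (2/(-2 + 171*(171 + 6*√19)²))*(-1/24797) + 193/651 = -2/(24797*(-2 + 171*(171 + 6*√19)²)) + 193/651 = 193/651 - 2/(24797*(-2 + 171*(171 + 6*√19)²))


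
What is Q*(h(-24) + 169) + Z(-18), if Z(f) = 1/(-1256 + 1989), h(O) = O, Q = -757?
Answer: -80457744/733 ≈ -1.0977e+5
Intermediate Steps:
Z(f) = 1/733
Q*(h(-24) + 169) + Z(-18) = -757*(-24 + 169) + 1/733 = -757*145 + 1/733 = -109765 + 1/733 = -80457744/733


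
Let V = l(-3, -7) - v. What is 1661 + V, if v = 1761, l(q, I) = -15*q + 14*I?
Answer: -153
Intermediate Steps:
V = -1814 (V = (-15*(-3) + 14*(-7)) - 1*1761 = (45 - 98) - 1761 = -53 - 1761 = -1814)
1661 + V = 1661 - 1814 = -153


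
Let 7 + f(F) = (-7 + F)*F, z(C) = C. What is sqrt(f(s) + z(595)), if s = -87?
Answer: 3*sqrt(974) ≈ 93.627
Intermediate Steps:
f(F) = -7 + F*(-7 + F) (f(F) = -7 + (-7 + F)*F = -7 + F*(-7 + F))
sqrt(f(s) + z(595)) = sqrt((-7 + (-87)**2 - 7*(-87)) + 595) = sqrt((-7 + 7569 + 609) + 595) = sqrt(8171 + 595) = sqrt(8766) = 3*sqrt(974)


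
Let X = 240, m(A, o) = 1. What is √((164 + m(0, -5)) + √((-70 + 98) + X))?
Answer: √(165 + 2*√67) ≈ 13.467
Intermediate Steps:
√((164 + m(0, -5)) + √((-70 + 98) + X)) = √((164 + 1) + √((-70 + 98) + 240)) = √(165 + √(28 + 240)) = √(165 + √268) = √(165 + 2*√67)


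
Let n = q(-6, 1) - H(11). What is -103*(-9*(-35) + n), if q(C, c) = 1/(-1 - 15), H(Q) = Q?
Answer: -500889/16 ≈ -31306.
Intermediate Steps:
q(C, c) = -1/16 (q(C, c) = 1/(-16) = -1/16)
n = -177/16 (n = -1/16 - 1*11 = -1/16 - 11 = -177/16 ≈ -11.063)
-103*(-9*(-35) + n) = -103*(-9*(-35) - 177/16) = -103*(315 - 177/16) = -103*4863/16 = -500889/16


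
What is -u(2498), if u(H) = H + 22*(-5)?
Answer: -2388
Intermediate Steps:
u(H) = -110 + H (u(H) = H - 110 = -110 + H)
-u(2498) = -(-110 + 2498) = -1*2388 = -2388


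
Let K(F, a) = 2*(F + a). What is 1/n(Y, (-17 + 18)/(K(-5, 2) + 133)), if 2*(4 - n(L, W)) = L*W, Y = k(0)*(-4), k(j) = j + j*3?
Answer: ¼ ≈ 0.25000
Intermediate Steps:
k(j) = 4*j (k(j) = j + 3*j = 4*j)
K(F, a) = 2*F + 2*a
Y = 0 (Y = (4*0)*(-4) = 0*(-4) = 0)
n(L, W) = 4 - L*W/2
1/n(Y, (-17 + 18)/(K(-5, 2) + 133)) = 1/(4 - ½*0*(-17 + 18)/((2*(-5) + 2*2) + 133)) = 1/(4 - ½*0*1/((-10 + 4) + 133)) = 1/(4 - ½*0*1/(-6 + 133)) = 1/(4 - ½*0*1/127) = 1/(4 + 0) = 1/4 = ¼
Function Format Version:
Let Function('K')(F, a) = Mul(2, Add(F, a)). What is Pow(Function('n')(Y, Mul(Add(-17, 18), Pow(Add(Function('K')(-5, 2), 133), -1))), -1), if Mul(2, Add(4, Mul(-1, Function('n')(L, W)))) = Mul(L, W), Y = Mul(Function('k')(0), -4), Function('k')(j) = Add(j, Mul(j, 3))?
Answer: Rational(1, 4) ≈ 0.25000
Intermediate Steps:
Function('k')(j) = Mul(4, j) (Function('k')(j) = Add(j, Mul(3, j)) = Mul(4, j))
Function('K')(F, a) = Add(Mul(2, F), Mul(2, a))
Y = 0 (Y = Mul(Mul(4, 0), -4) = Mul(0, -4) = 0)
Function('n')(L, W) = Add(4, Mul(Rational(-1, 2), L, W)) (Function('n')(L, W) = Add(4, Mul(Rational(-1, 2), Mul(L, W))) = Add(4, Mul(Rational(-1, 2), L, W)))
Pow(Function('n')(Y, Mul(Add(-17, 18), Pow(Add(Function('K')(-5, 2), 133), -1))), -1) = Pow(Add(4, Mul(Rational(-1, 2), 0, Mul(Add(-17, 18), Pow(Add(Add(Mul(2, -5), Mul(2, 2)), 133), -1)))), -1) = Pow(Add(4, Mul(Rational(-1, 2), 0, Mul(1, Pow(Add(Add(-10, 4), 133), -1)))), -1) = Pow(Add(4, Mul(Rational(-1, 2), 0, Mul(1, Pow(Add(-6, 133), -1)))), -1) = Pow(Add(4, Mul(Rational(-1, 2), 0, Mul(1, Pow(127, -1)))), -1) = Pow(Add(4, Mul(Rational(-1, 2), 0, Mul(1, Rational(1, 127)))), -1) = Pow(Add(4, Mul(Rational(-1, 2), 0, Rational(1, 127))), -1) = Pow(Add(4, 0), -1) = Pow(4, -1) = Rational(1, 4)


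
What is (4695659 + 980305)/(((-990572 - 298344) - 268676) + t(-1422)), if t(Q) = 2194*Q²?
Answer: 1418991/1108723676 ≈ 0.0012798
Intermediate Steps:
(4695659 + 980305)/(((-990572 - 298344) - 268676) + t(-1422)) = (4695659 + 980305)/(((-990572 - 298344) - 268676) + 2194*(-1422)²) = 5675964/((-1288916 - 268676) + 2194*2022084) = 5675964/(-1557592 + 4436452296) = 5675964/4434894704 = 5675964*(1/4434894704) = 1418991/1108723676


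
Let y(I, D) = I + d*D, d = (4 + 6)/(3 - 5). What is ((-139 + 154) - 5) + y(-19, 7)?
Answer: -44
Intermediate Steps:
d = -5 (d = 10/(-2) = 10*(-½) = -5)
y(I, D) = I - 5*D
((-139 + 154) - 5) + y(-19, 7) = ((-139 + 154) - 5) + (-19 - 5*7) = (15 - 5) + (-19 - 35) = 10 - 54 = -44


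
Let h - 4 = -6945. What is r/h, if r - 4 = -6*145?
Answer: 866/6941 ≈ 0.12477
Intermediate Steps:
h = -6941 (h = 4 - 6945 = -6941)
r = -866 (r = 4 - 6*145 = 4 - 870 = -866)
r/h = -866/(-6941) = -866*(-1/6941) = 866/6941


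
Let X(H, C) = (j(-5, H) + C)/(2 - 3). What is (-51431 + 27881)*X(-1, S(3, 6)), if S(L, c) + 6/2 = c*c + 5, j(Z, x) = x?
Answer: 871350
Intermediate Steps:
S(L, c) = 2 + c² (S(L, c) = -3 + (c*c + 5) = -3 + (c² + 5) = -3 + (5 + c²) = 2 + c²)
X(H, C) = -C - H (X(H, C) = (H + C)/(2 - 3) = (C + H)/(-1) = (C + H)*(-1) = -C - H)
(-51431 + 27881)*X(-1, S(3, 6)) = (-51431 + 27881)*(-(2 + 6²) - 1*(-1)) = -23550*(-(2 + 36) + 1) = -23550*(-1*38 + 1) = -23550*(-38 + 1) = -23550*(-37) = 871350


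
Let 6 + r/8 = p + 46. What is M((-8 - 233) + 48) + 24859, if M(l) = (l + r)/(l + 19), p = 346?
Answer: 1440857/58 ≈ 24842.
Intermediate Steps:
r = 3088 (r = -48 + 8*(346 + 46) = -48 + 8*392 = -48 + 3136 = 3088)
M(l) = (3088 + l)/(19 + l) (M(l) = (l + 3088)/(l + 19) = (3088 + l)/(19 + l))
M((-8 - 233) + 48) + 24859 = (3088 + ((-8 - 233) + 48))/(19 + ((-8 - 233) + 48)) + 24859 = (3088 + (-241 + 48))/(19 + (-241 + 48)) + 24859 = (3088 - 193)/(19 - 193) + 24859 = 2895/(-174) + 24859 = -1/174*2895 + 24859 = -965/58 + 24859 = 1440857/58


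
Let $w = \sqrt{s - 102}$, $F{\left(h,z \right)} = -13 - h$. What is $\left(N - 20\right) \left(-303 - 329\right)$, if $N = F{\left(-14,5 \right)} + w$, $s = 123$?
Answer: $12008 - 632 \sqrt{21} \approx 9111.8$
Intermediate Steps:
$w = \sqrt{21}$ ($w = \sqrt{123 - 102} = \sqrt{21} \approx 4.5826$)
$N = 1 + \sqrt{21}$ ($N = \left(-13 - -14\right) + \sqrt{21} = \left(-13 + 14\right) + \sqrt{21} = 1 + \sqrt{21} \approx 5.5826$)
$\left(N - 20\right) \left(-303 - 329\right) = \left(\left(1 + \sqrt{21}\right) - 20\right) \left(-303 - 329\right) = \left(-19 + \sqrt{21}\right) \left(-632\right) = 12008 - 632 \sqrt{21}$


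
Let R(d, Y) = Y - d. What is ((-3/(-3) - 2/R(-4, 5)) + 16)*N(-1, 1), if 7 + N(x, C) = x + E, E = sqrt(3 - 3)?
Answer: -1208/9 ≈ -134.22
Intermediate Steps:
E = 0 (E = sqrt(0) = 0)
N(x, C) = -7 + x (N(x, C) = -7 + (x + 0) = -7 + x)
((-3/(-3) - 2/R(-4, 5)) + 16)*N(-1, 1) = ((-3/(-3) - 2/(5 - 1*(-4))) + 16)*(-7 - 1) = ((-3*(-1/3) - 2/(5 + 4)) + 16)*(-8) = ((1 - 2/9) + 16)*(-8) = (7/9 + 16)*(-8) = (151/9)*(-8) = -1208/9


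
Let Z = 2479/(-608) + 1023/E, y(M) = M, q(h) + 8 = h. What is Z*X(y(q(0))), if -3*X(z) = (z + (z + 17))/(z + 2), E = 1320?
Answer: -10039/54720 ≈ -0.18346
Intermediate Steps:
q(h) = -8 + h
X(z) = -(17 + 2*z)/(3*(2 + z)) (X(z) = -(z + (z + 17))/(3*(z + 2)) = -(z + (17 + z))/(3*(2 + z)) = -(17 + 2*z)/(3*(2 + z)))
Z = -10039/3040 (Z = 2479/(-608) + 1023/1320 = 2479*(-1/608) + 1023*(1/1320) = -2479/608 + 31/40 = -10039/3040 ≈ -3.3023)
Z*X(y(q(0))) = -10039*(-17 - 2*(-8 + 0))/(9120*(2 + (-8 + 0))) = -10039*(-17 - 2*(-8))/(9120*(2 - 8)) = -10039*(-17 + 16)/(9120*(-6)) = -10039*(-1)*(-1)/(9120*6) = -10039/3040*1/18 = -10039/54720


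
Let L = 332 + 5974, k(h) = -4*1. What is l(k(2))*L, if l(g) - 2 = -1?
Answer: 6306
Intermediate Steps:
k(h) = -4
l(g) = 1 (l(g) = 2 - 1 = 1)
L = 6306
l(k(2))*L = 1*6306 = 6306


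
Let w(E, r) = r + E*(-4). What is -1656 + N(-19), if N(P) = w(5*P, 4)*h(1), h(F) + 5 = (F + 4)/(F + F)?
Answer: -2616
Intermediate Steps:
w(E, r) = r - 4*E
h(F) = -5 + (4 + F)/(2*F) (h(F) = -5 + (F + 4)/(F + F) = -5 + (4 + F)/((2*F)) = -5 + (4 + F)*(1/(2*F)) = -5 + (4 + F)/(2*F))
N(P) = -10 + 50*P (N(P) = (4 - 20*P)*(-9/2 + 2/1) = (4 - 20*P)*(-9/2 + 2*1) = (4 - 20*P)*(-9/2 + 2) = (4 - 20*P)*(-5/2) = -10 + 50*P)
-1656 + N(-19) = -1656 + (-10 + 50*(-19)) = -1656 + (-10 - 950) = -1656 - 960 = -2616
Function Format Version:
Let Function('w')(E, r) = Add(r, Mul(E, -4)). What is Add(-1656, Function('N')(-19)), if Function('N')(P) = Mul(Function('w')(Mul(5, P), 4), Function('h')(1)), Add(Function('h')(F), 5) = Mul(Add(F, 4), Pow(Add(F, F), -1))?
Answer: -2616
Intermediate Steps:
Function('w')(E, r) = Add(r, Mul(-4, E))
Function('h')(F) = Add(-5, Mul(Rational(1, 2), Pow(F, -1), Add(4, F))) (Function('h')(F) = Add(-5, Mul(Add(F, 4), Pow(Add(F, F), -1))) = Add(-5, Mul(Add(4, F), Pow(Mul(2, F), -1))) = Add(-5, Mul(Add(4, F), Mul(Rational(1, 2), Pow(F, -1)))) = Add(-5, Mul(Rational(1, 2), Pow(F, -1), Add(4, F))))
Function('N')(P) = Add(-10, Mul(50, P)) (Function('N')(P) = Mul(Add(4, Mul(-4, Mul(5, P))), Add(Rational(-9, 2), Mul(2, Pow(1, -1)))) = Mul(Add(4, Mul(-20, P)), Add(Rational(-9, 2), Mul(2, 1))) = Mul(Add(4, Mul(-20, P)), Add(Rational(-9, 2), 2)) = Mul(Add(4, Mul(-20, P)), Rational(-5, 2)) = Add(-10, Mul(50, P)))
Add(-1656, Function('N')(-19)) = Add(-1656, Add(-10, Mul(50, -19))) = Add(-1656, Add(-10, -950)) = Add(-1656, -960) = -2616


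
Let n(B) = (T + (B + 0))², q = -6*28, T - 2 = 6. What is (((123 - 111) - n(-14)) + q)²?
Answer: 36864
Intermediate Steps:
T = 8 (T = 2 + 6 = 8)
q = -168
n(B) = (8 + B)² (n(B) = (8 + (B + 0))² = (8 + B)²)
(((123 - 111) - n(-14)) + q)² = (((123 - 111) - (8 - 14)²) - 168)² = ((12 - 1*(-6)²) - 168)² = ((12 - 1*36) - 168)² = ((12 - 36) - 168)² = (-24 - 168)² = (-192)² = 36864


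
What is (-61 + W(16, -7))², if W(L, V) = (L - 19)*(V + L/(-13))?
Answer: 222784/169 ≈ 1318.2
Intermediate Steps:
W(L, V) = (-19 + L)*(V - L/13) (W(L, V) = (-19 + L)*(V + L*(-1/13)) = (-19 + L)*(V - L/13))
(-61 + W(16, -7))² = (-61 + (-19*(-7) - 1/13*16² + (19/13)*16 + 16*(-7)))² = (-61 + (133 - 1/13*256 + 304/13 - 112))² = (-61 + (133 - 256/13 + 304/13 - 112))² = (-61 + 321/13)² = (-472/13)² = 222784/169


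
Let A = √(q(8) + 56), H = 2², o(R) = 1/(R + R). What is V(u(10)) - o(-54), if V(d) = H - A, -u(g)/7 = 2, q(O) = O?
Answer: -431/108 ≈ -3.9907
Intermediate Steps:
o(R) = 1/(2*R)
H = 4
u(g) = -14 (u(g) = -7*2 = -14)
A = 8 (A = √(8 + 56) = √64 = 8)
V(d) = -4 (V(d) = 4 - 1*8 = 4 - 8 = -4)
V(u(10)) - o(-54) = -4 - 1/(2*(-54)) = -4 - (-1)/(2*54) = -4 - 1*(-1/108) = -4 + 1/108 = -431/108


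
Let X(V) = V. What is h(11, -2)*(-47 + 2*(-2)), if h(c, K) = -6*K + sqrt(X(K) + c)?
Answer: -765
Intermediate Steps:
h(c, K) = sqrt(K + c) - 6*K (h(c, K) = -6*K + sqrt(K + c) = sqrt(K + c) - 6*K)
h(11, -2)*(-47 + 2*(-2)) = (sqrt(-2 + 11) - 6*(-2))*(-47 + 2*(-2)) = (sqrt(9) + 12)*(-47 - 4) = (3 + 12)*(-51) = 15*(-51) = -765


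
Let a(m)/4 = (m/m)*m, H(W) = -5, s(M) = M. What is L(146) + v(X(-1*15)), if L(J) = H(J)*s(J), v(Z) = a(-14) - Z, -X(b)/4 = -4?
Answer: -802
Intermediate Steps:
a(m) = 4*m (a(m) = 4*((m/m)*m) = 4*(1*m) = 4*m)
X(b) = 16 (X(b) = -4*(-4) = 16)
v(Z) = -56 - Z (v(Z) = 4*(-14) - Z = -56 - Z)
L(J) = -5*J
L(146) + v(X(-1*15)) = -5*146 + (-56 - 1*16) = -730 + (-56 - 16) = -730 - 72 = -802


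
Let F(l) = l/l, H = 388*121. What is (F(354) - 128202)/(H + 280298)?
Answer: -128201/327246 ≈ -0.39176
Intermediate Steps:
H = 46948
F(l) = 1
(F(354) - 128202)/(H + 280298) = (1 - 128202)/(46948 + 280298) = -128201/327246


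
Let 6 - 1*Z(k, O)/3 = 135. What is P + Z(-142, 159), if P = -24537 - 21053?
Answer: -45977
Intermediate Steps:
Z(k, O) = -387 (Z(k, O) = 18 - 3*135 = 18 - 405 = -387)
P = -45590
P + Z(-142, 159) = -45590 - 387 = -45977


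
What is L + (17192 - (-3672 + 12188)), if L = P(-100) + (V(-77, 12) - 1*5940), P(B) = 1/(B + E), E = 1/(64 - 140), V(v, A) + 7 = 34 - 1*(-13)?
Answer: 21100300/7601 ≈ 2776.0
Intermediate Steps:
V(v, A) = 40 (V(v, A) = -7 + (34 - 1*(-13)) = -7 + (34 + 13) = -7 + 47 = 40)
E = -1/76 (E = 1/(-76) = -1/76 ≈ -0.013158)
P(B) = 1/(-1/76 + B) (P(B) = 1/(B - 1/76) = 1/(-1/76 + B))
L = -44845976/7601 (L = 76/(-1 + 76*(-100)) + (40 - 1*5940) = 76/(-1 - 7600) + (40 - 5940) = 76/(-7601) - 5900 = 76*(-1/7601) - 5900 = -76/7601 - 5900 = -44845976/7601 ≈ -5900.0)
L + (17192 - (-3672 + 12188)) = -44845976/7601 + (17192 - (-3672 + 12188)) = -44845976/7601 + (17192 - 1*8516) = -44845976/7601 + (17192 - 8516) = -44845976/7601 + 8676 = 21100300/7601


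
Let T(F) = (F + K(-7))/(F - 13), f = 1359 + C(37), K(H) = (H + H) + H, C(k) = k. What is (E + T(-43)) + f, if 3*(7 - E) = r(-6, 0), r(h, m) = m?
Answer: 9829/7 ≈ 1404.1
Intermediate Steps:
E = 7 (E = 7 - ⅓*0 = 7 + 0 = 7)
K(H) = 3*H (K(H) = 2*H + H = 3*H)
f = 1396 (f = 1359 + 37 = 1396)
T(F) = (-21 + F)/(-13 + F) (T(F) = (F + 3*(-7))/(F - 13) = (F - 21)/(-13 + F) = (-21 + F)/(-13 + F))
(E + T(-43)) + f = (7 + (-21 - 43)/(-13 - 43)) + 1396 = (7 - 64/(-56)) + 1396 = (7 - 1/56*(-64)) + 1396 = (7 + 8/7) + 1396 = 57/7 + 1396 = 9829/7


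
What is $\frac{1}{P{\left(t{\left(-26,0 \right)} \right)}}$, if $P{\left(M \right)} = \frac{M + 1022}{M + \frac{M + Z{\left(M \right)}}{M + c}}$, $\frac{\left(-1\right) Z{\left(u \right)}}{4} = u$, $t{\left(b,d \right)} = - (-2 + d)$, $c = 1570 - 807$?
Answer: $\frac{127}{65280} \approx 0.0019455$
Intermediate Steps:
$c = 763$
$t{\left(b,d \right)} = 2 - d$
$Z{\left(u \right)} = - 4 u$
$P{\left(M \right)} = \frac{1022 + M}{M - \frac{3 M}{763 + M}}$ ($P{\left(M \right)} = \frac{M + 1022}{M + \frac{M - 4 M}{M + 763}} = \frac{1022 + M}{M + \frac{\left(-3\right) M}{763 + M}} = \frac{1022 + M}{M - \frac{3 M}{763 + M}}$)
$\frac{1}{P{\left(t{\left(-26,0 \right)} \right)}} = \frac{1}{\frac{1}{2 - 0} \frac{1}{760 + \left(2 - 0\right)} \left(779786 + \left(2 - 0\right)^{2} + 1785 \left(2 - 0\right)\right)} = \frac{1}{\frac{1}{2 + 0} \frac{1}{760 + \left(2 + 0\right)} \left(779786 + \left(2 + 0\right)^{2} + 1785 \left(2 + 0\right)\right)} = \frac{1}{\frac{1}{2} \frac{1}{760 + 2} \left(779786 + 2^{2} + 1785 \cdot 2\right)} = \frac{1}{\frac{1}{2} \cdot \frac{1}{762} \left(779786 + 4 + 3570\right)} = \frac{1}{\frac{1}{2} \cdot \frac{1}{762} \cdot 783360} = \frac{1}{\frac{65280}{127}} = \frac{127}{65280}$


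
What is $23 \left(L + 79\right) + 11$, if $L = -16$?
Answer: $1460$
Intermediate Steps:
$23 \left(L + 79\right) + 11 = 23 \left(-16 + 79\right) + 11 = 23 \cdot 63 + 11 = 1449 + 11 = 1460$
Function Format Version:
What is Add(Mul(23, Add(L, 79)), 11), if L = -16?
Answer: 1460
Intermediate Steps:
Add(Mul(23, Add(L, 79)), 11) = Add(Mul(23, Add(-16, 79)), 11) = Add(Mul(23, 63), 11) = Add(1449, 11) = 1460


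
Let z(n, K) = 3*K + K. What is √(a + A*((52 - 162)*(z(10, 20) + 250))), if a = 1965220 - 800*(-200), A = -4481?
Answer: 4*√10299095 ≈ 12837.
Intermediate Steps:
z(n, K) = 4*K
a = 2125220 (a = 1965220 + 160000 = 2125220)
√(a + A*((52 - 162)*(z(10, 20) + 250))) = √(2125220 - 4481*(52 - 162)*(4*20 + 250)) = √(2125220 - (-492910)*(80 + 250)) = √(2125220 - (-492910)*330) = √(2125220 - 4481*(-36300)) = √(2125220 + 162660300) = √164785520 = 4*√10299095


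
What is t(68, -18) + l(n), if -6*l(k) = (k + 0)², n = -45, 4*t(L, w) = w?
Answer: -342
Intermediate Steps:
t(L, w) = w/4
l(k) = -k²/6 (l(k) = -(k + 0)²/6 = -k²/6)
t(68, -18) + l(n) = (¼)*(-18) - ⅙*(-45)² = -9/2 - ⅙*2025 = -9/2 - 675/2 = -342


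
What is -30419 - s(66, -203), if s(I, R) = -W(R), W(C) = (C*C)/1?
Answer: 10790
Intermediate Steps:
W(C) = C² (W(C) = C²*1 = C²)
s(I, R) = -R²
-30419 - s(66, -203) = -30419 - (-1)*(-203)² = -30419 - (-1)*41209 = -30419 - 1*(-41209) = -30419 + 41209 = 10790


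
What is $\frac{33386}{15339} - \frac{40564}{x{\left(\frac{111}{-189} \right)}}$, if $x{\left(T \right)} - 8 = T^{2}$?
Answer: $- \frac{2468450459218}{508043019} \approx -4858.7$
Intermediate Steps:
$x{\left(T \right)} = 8 + T^{2}$
$\frac{33386}{15339} - \frac{40564}{x{\left(\frac{111}{-189} \right)}} = \frac{33386}{15339} - \frac{40564}{8 + \left(\frac{111}{-189}\right)^{2}} = 33386 \cdot \frac{1}{15339} - \frac{40564}{8 + \left(111 \left(- \frac{1}{189}\right)\right)^{2}} = \frac{33386}{15339} - \frac{40564}{8 + \left(- \frac{37}{63}\right)^{2}} = \frac{33386}{15339} - \frac{40564}{8 + \frac{1369}{3969}} = \frac{33386}{15339} - \frac{40564}{\frac{33121}{3969}} = \frac{33386}{15339} - \frac{160998516}{33121} = - \frac{2468450459218}{508043019}$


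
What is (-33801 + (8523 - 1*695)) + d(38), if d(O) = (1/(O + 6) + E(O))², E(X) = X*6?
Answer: 50377361/1936 ≈ 26021.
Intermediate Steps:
E(X) = 6*X
d(O) = (1/(6 + O) + 6*O)² (d(O) = (1/(O + 6) + 6*O)² = (1/(6 + O) + 6*O)²)
(-33801 + (8523 - 1*695)) + d(38) = (-33801 + (8523 - 1*695)) + (1 + 6*38² + 36*38)²/(6 + 38)² = (-33801 + (8523 - 695)) + (1 + 6*1444 + 1368)²/44² = (-33801 + 7828) + (1 + 8664 + 1368)²/1936 = -25973 + (1/1936)*10033² = -25973 + (1/1936)*100661089 = -25973 + 100661089/1936 = 50377361/1936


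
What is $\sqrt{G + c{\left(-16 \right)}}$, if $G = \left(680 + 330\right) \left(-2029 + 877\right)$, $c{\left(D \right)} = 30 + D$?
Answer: $i \sqrt{1163506} \approx 1078.7 i$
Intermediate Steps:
$G = -1163520$ ($G = 1010 \left(-1152\right) = -1163520$)
$\sqrt{G + c{\left(-16 \right)}} = \sqrt{-1163520 + \left(30 - 16\right)} = \sqrt{-1163520 + 14} = \sqrt{-1163506} = i \sqrt{1163506}$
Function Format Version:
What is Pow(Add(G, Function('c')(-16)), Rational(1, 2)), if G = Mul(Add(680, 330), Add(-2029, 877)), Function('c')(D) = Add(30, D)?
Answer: Mul(I, Pow(1163506, Rational(1, 2))) ≈ Mul(1078.7, I)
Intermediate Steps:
G = -1163520 (G = Mul(1010, -1152) = -1163520)
Pow(Add(G, Function('c')(-16)), Rational(1, 2)) = Pow(Add(-1163520, Add(30, -16)), Rational(1, 2)) = Pow(Add(-1163520, 14), Rational(1, 2)) = Pow(-1163506, Rational(1, 2)) = Mul(I, Pow(1163506, Rational(1, 2)))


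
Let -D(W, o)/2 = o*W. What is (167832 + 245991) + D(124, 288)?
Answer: 342399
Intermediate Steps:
D(W, o) = -2*W*o (D(W, o) = -2*o*W = -2*W*o)
(167832 + 245991) + D(124, 288) = (167832 + 245991) - 2*124*288 = 413823 - 71424 = 342399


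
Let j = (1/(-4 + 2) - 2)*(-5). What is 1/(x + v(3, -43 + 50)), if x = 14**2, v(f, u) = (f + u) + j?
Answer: 2/437 ≈ 0.0045767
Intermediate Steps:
j = 25/2 (j = (1/(-2) - 2)*(-5) = (-1/2 - 2)*(-5) = -5/2*(-5) = 25/2 ≈ 12.500)
v(f, u) = 25/2 + f + u (v(f, u) = (f + u) + 25/2 = 25/2 + f + u)
x = 196
1/(x + v(3, -43 + 50)) = 1/(196 + (25/2 + 3 + (-43 + 50))) = 1/(196 + (25/2 + 3 + 7)) = 1/(196 + 45/2) = 1/(437/2) = 2/437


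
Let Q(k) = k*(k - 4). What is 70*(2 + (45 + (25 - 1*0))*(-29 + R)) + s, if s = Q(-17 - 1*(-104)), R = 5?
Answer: -110239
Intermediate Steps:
Q(k) = k*(-4 + k)
s = 7221 (s = (-17 - 1*(-104))*(-4 + (-17 - 1*(-104))) = (-17 + 104)*(-4 + (-17 + 104)) = 87*(-4 + 87) = 87*83 = 7221)
70*(2 + (45 + (25 - 1*0))*(-29 + R)) + s = 70*(2 + (45 + (25 - 1*0))*(-29 + 5)) + 7221 = 70*(2 + (45 + (25 + 0))*(-24)) + 7221 = 70*(2 + (45 + 25)*(-24)) + 7221 = 70*(2 + 70*(-24)) + 7221 = 70*(2 - 1680) + 7221 = 70*(-1678) + 7221 = -117460 + 7221 = -110239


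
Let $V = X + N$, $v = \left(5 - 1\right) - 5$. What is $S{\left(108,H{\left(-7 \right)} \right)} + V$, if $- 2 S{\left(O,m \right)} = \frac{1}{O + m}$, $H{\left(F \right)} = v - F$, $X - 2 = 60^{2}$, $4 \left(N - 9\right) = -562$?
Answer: $\frac{791273}{228} \approx 3470.5$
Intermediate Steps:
$v = -1$ ($v = 4 - 5 = -1$)
$N = - \frac{263}{2}$ ($N = 9 + \frac{1}{4} \left(-562\right) = 9 - \frac{281}{2} = - \frac{263}{2} \approx -131.5$)
$X = 3602$ ($X = 2 + 60^{2} = 2 + 3600 = 3602$)
$H{\left(F \right)} = -1 - F$
$S{\left(O,m \right)} = - \frac{1}{2 \left(O + m\right)}$
$V = \frac{6941}{2}$ ($V = 3602 - \frac{263}{2} = \frac{6941}{2} \approx 3470.5$)
$S{\left(108,H{\left(-7 \right)} \right)} + V = - \frac{1}{2 \cdot 108 + 2 \left(-1 - -7\right)} + \frac{6941}{2} = - \frac{1}{216 + 2 \left(-1 + 7\right)} + \frac{6941}{2} = - \frac{1}{216 + 2 \cdot 6} + \frac{6941}{2} = - \frac{1}{216 + 12} + \frac{6941}{2} = - \frac{1}{228} + \frac{6941}{2} = \frac{791273}{228}$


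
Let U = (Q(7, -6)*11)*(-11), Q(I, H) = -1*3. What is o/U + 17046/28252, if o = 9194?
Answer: 132968293/5127738 ≈ 25.931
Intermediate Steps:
Q(I, H) = -3
U = 363 (U = -3*11*(-11) = -33*(-11) = 363)
o/U + 17046/28252 = 9194/363 + 17046/28252 = 9194*(1/363) + 17046*(1/28252) = 9194/363 + 8523/14126 = 132968293/5127738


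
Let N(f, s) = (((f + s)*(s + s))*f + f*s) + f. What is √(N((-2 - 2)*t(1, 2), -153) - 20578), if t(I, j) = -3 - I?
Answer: √647742 ≈ 804.82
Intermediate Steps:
N(f, s) = f + f*s + 2*f*s*(f + s) (N(f, s) = (((f + s)*(2*s))*f + f*s) + f = ((2*s*(f + s))*f + f*s) + f = (2*f*s*(f + s) + f*s) + f = (f*s + 2*f*s*(f + s)) + f = f + f*s + 2*f*s*(f + s))
√(N((-2 - 2)*t(1, 2), -153) - 20578) = √(((-2 - 2)*(-3 - 1*1))*(1 - 153 + 2*(-153)² + 2*((-2 - 2)*(-3 - 1*1))*(-153)) - 20578) = √((-4*(-3 - 1))*(1 - 153 + 2*23409 + 2*(-4*(-3 - 1))*(-153)) - 20578) = √((-4*(-4))*(1 - 153 + 46818 + 2*(-4*(-4))*(-153)) - 20578) = √(16*(1 - 153 + 46818 + 2*16*(-153)) - 20578) = √(16*(1 - 153 + 46818 - 4896) - 20578) = √(16*41770 - 20578) = √(668320 - 20578) = √647742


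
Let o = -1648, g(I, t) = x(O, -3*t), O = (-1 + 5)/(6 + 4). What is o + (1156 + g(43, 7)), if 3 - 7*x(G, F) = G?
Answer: -17207/35 ≈ -491.63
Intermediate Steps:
O = 2/5 (O = 4/10 = 4*(1/10) = 2/5 ≈ 0.40000)
x(G, F) = 3/7 - G/7
g(I, t) = 13/35 (g(I, t) = 3/7 - 1/7*2/5 = 3/7 - 2/35 = 13/35)
o + (1156 + g(43, 7)) = -1648 + (1156 + 13/35) = -1648 + 40473/35 = -17207/35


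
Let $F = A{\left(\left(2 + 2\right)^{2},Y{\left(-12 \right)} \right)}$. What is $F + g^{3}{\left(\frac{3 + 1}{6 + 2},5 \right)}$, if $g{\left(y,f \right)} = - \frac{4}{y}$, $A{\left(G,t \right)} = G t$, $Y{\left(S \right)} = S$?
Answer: $-704$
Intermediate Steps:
$F = -192$ ($F = \left(2 + 2\right)^{2} \left(-12\right) = 4^{2} \left(-12\right) = 16 \left(-12\right) = -192$)
$F + g^{3}{\left(\frac{3 + 1}{6 + 2},5 \right)} = -192 + \left(- \frac{4}{\left(3 + 1\right) \frac{1}{6 + 2}}\right)^{3} = -192 + \left(- \frac{4}{4 \cdot \frac{1}{8}}\right)^{3} = -192 + \left(- 4 \frac{1}{\frac{1}{2}}\right)^{3} = -192 + \left(\left(-4\right) 2\right)^{3} = -192 + \left(-8\right)^{3} = -192 - 512 = -704$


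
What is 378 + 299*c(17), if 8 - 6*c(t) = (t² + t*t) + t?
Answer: -173245/6 ≈ -28874.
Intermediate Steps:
c(t) = 4/3 - t²/3 - t/6 (c(t) = 4/3 - ((t² + t*t) + t)/6 = 4/3 - ((t² + t²) + t)/6 = 4/3 - (2*t² + t)/6 = 4/3 - (t + 2*t²)/6 = 4/3 + (-t²/3 - t/6) = 4/3 - t²/3 - t/6)
378 + 299*c(17) = 378 + 299*(4/3 - ⅓*17² - ⅙*17) = 378 + 299*(4/3 - ⅓*289 - 17/6) = 378 + 299*(4/3 - 289/3 - 17/6) = 378 + 299*(-587/6) = 378 - 175513/6 = -173245/6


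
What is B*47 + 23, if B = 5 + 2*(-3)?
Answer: -24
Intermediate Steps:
B = -1 (B = 5 - 6 = -1)
B*47 + 23 = -1*47 + 23 = -47 + 23 = -24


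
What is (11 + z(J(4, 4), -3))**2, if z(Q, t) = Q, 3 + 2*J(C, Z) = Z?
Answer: 529/4 ≈ 132.25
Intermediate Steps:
J(C, Z) = -3/2 + Z/2
(11 + z(J(4, 4), -3))**2 = (11 + (-3/2 + (1/2)*4))**2 = (11 + (-3/2 + 2))**2 = (11 + 1/2)**2 = (23/2)**2 = 529/4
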